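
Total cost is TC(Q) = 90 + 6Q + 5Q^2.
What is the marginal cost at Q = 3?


MC = dTC/dQ = 6 + 2*5*Q
At Q = 3:
MC = 6 + 10*3
MC = 6 + 30 = 36

36


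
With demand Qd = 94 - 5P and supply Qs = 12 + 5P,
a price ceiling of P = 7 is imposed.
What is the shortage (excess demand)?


At P = 7:
Qd = 94 - 5*7 = 59
Qs = 12 + 5*7 = 47
Shortage = Qd - Qs = 59 - 47 = 12

12


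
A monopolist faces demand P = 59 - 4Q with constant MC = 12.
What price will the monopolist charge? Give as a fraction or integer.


MR = 59 - 8Q
Set MR = MC: 59 - 8Q = 12
Q* = 47/8
Substitute into demand:
P* = 59 - 4*47/8 = 71/2

71/2


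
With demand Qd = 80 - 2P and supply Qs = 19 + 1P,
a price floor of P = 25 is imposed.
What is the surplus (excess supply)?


At P = 25:
Qd = 80 - 2*25 = 30
Qs = 19 + 1*25 = 44
Surplus = Qs - Qd = 44 - 30 = 14

14


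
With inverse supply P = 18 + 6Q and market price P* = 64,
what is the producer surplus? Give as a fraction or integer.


Minimum supply price (at Q=0): P_min = 18
Quantity supplied at P* = 64:
Q* = (64 - 18)/6 = 23/3
PS = (1/2) * Q* * (P* - P_min)
PS = (1/2) * 23/3 * (64 - 18)
PS = (1/2) * 23/3 * 46 = 529/3

529/3


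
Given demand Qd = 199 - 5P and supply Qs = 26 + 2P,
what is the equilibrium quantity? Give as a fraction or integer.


First find equilibrium price:
199 - 5P = 26 + 2P
P* = 173/7 = 173/7
Then substitute into demand:
Q* = 199 - 5 * 173/7 = 528/7

528/7


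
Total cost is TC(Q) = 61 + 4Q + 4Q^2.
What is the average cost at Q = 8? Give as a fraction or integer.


TC(8) = 61 + 4*8 + 4*8^2
TC(8) = 61 + 32 + 256 = 349
AC = TC/Q = 349/8 = 349/8

349/8


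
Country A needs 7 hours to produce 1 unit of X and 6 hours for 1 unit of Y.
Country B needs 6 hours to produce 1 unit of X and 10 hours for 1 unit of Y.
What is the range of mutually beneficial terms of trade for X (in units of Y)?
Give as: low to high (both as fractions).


Opportunity cost of X for Country A = hours_X / hours_Y = 7/6 = 7/6 units of Y
Opportunity cost of X for Country B = hours_X / hours_Y = 6/10 = 3/5 units of Y
Terms of trade must be between the two opportunity costs.
Range: 3/5 to 7/6

3/5 to 7/6


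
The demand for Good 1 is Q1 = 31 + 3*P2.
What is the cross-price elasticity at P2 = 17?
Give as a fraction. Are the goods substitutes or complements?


dQ1/dP2 = 3
At P2 = 17: Q1 = 31 + 3*17 = 82
Exy = (dQ1/dP2)(P2/Q1) = 3 * 17 / 82 = 51/82
Since Exy > 0, the goods are substitutes.

51/82 (substitutes)


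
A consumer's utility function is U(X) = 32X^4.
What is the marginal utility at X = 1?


MU = dU/dX = 32*4*X^(4-1)
MU = 128*X^3
At X = 1:
MU = 128 * 1^3
MU = 128 * 1 = 128

128


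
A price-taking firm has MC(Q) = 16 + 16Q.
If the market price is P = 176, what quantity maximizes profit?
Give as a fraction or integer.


In perfect competition, profit is maximized where P = MC.
176 = 16 + 16Q
160 = 16Q
Q* = 160/16 = 10

10


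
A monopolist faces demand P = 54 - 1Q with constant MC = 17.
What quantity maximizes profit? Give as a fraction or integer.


TR = P*Q = (54 - 1Q)Q = 54Q - 1Q^2
MR = dTR/dQ = 54 - 2Q
Set MR = MC:
54 - 2Q = 17
37 = 2Q
Q* = 37/2 = 37/2

37/2


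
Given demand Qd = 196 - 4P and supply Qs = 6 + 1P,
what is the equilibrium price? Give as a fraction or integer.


At equilibrium, Qd = Qs.
196 - 4P = 6 + 1P
196 - 6 = 4P + 1P
190 = 5P
P* = 190/5 = 38

38


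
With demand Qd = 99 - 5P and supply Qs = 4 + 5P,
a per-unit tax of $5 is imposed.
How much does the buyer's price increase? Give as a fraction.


With a per-unit tax, the buyer's price increase depends on relative slopes.
Supply slope: d = 5, Demand slope: b = 5
Buyer's price increase = d * tax / (b + d)
= 5 * 5 / (5 + 5)
= 25 / 10 = 5/2

5/2


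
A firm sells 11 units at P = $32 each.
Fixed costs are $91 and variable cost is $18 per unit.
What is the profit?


Total Revenue = P * Q = 32 * 11 = $352
Total Cost = FC + VC*Q = 91 + 18*11 = $289
Profit = TR - TC = 352 - 289 = $63

$63


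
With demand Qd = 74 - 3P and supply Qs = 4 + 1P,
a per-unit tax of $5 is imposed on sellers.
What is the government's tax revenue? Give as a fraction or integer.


With tax on sellers, new supply: Qs' = 4 + 1(P - 5)
= 1P - 1
New equilibrium quantity:
Q_new = 71/4
Tax revenue = tax * Q_new = 5 * 71/4 = 355/4

355/4


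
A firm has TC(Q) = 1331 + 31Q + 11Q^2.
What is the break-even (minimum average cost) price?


AC(Q) = 1331/Q + 31 + 11Q
To minimize: dAC/dQ = -1331/Q^2 + 11 = 0
Q^2 = 1331/11 = 121
Q* = 11
Min AC = 1331/11 + 31 + 11*11
Min AC = 121 + 31 + 121 = 273

273


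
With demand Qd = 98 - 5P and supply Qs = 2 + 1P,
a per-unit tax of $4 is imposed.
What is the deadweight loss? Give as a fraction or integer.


Pre-tax equilibrium quantity: Q* = 18
Post-tax equilibrium quantity: Q_tax = 44/3
Reduction in quantity: Q* - Q_tax = 10/3
DWL = (1/2) * tax * (Q* - Q_tax)
DWL = (1/2) * 4 * 10/3 = 20/3

20/3


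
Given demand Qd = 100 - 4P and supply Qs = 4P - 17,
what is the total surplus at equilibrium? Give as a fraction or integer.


Find equilibrium: 100 - 4P = 4P - 17
100 + 17 = 8P
P* = 117/8 = 117/8
Q* = 4*117/8 - 17 = 83/2
Inverse demand: P = 25 - Q/4, so P_max = 25
Inverse supply: P = 17/4 + Q/4, so P_min = 17/4
CS = (1/2) * 83/2 * (25 - 117/8) = 6889/32
PS = (1/2) * 83/2 * (117/8 - 17/4) = 6889/32
TS = CS + PS = 6889/32 + 6889/32 = 6889/16

6889/16


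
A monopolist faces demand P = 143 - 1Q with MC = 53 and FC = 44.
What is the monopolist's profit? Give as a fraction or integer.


MR = MC: 143 - 2Q = 53
Q* = 45
P* = 143 - 1*45 = 98
Profit = (P* - MC)*Q* - FC
= (98 - 53)*45 - 44
= 45*45 - 44
= 2025 - 44 = 1981

1981


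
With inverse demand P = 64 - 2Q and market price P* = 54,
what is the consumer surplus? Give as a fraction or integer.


Maximum willingness to pay (at Q=0): P_max = 64
Quantity demanded at P* = 54:
Q* = (64 - 54)/2 = 5
CS = (1/2) * Q* * (P_max - P*)
CS = (1/2) * 5 * (64 - 54)
CS = (1/2) * 5 * 10 = 25

25


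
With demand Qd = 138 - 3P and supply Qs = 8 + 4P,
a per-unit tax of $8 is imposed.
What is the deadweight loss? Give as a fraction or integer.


Pre-tax equilibrium quantity: Q* = 576/7
Post-tax equilibrium quantity: Q_tax = 480/7
Reduction in quantity: Q* - Q_tax = 96/7
DWL = (1/2) * tax * (Q* - Q_tax)
DWL = (1/2) * 8 * 96/7 = 384/7

384/7


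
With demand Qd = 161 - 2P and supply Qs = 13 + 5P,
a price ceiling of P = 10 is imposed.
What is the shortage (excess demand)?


At P = 10:
Qd = 161 - 2*10 = 141
Qs = 13 + 5*10 = 63
Shortage = Qd - Qs = 141 - 63 = 78

78


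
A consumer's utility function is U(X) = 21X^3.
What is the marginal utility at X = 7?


MU = dU/dX = 21*3*X^(3-1)
MU = 63*X^2
At X = 7:
MU = 63 * 7^2
MU = 63 * 49 = 3087

3087


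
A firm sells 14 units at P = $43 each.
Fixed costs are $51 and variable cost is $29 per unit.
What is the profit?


Total Revenue = P * Q = 43 * 14 = $602
Total Cost = FC + VC*Q = 51 + 29*14 = $457
Profit = TR - TC = 602 - 457 = $145

$145


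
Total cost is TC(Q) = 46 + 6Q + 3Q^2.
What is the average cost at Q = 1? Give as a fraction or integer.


TC(1) = 46 + 6*1 + 3*1^2
TC(1) = 46 + 6 + 3 = 55
AC = TC/Q = 55/1 = 55

55


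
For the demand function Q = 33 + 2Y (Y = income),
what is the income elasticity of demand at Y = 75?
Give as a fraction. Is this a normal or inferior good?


dQ/dY = 2
At Y = 75: Q = 33 + 2*75 = 183
Ey = (dQ/dY)(Y/Q) = 2 * 75 / 183 = 50/61
Since Ey > 0, this is a normal good.

50/61 (normal good)


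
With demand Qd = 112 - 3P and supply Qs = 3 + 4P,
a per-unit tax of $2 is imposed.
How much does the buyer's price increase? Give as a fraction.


With a per-unit tax, the buyer's price increase depends on relative slopes.
Supply slope: d = 4, Demand slope: b = 3
Buyer's price increase = d * tax / (b + d)
= 4 * 2 / (3 + 4)
= 8 / 7 = 8/7

8/7


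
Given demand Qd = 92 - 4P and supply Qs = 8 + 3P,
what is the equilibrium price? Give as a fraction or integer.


At equilibrium, Qd = Qs.
92 - 4P = 8 + 3P
92 - 8 = 4P + 3P
84 = 7P
P* = 84/7 = 12

12


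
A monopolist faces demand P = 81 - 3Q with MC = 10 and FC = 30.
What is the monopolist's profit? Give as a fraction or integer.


MR = MC: 81 - 6Q = 10
Q* = 71/6
P* = 81 - 3*71/6 = 91/2
Profit = (P* - MC)*Q* - FC
= (91/2 - 10)*71/6 - 30
= 71/2*71/6 - 30
= 5041/12 - 30 = 4681/12

4681/12


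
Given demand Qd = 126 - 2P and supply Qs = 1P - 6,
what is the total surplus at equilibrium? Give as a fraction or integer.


Find equilibrium: 126 - 2P = 1P - 6
126 + 6 = 3P
P* = 132/3 = 44
Q* = 1*44 - 6 = 38
Inverse demand: P = 63 - Q/2, so P_max = 63
Inverse supply: P = 6 + Q/1, so P_min = 6
CS = (1/2) * 38 * (63 - 44) = 361
PS = (1/2) * 38 * (44 - 6) = 722
TS = CS + PS = 361 + 722 = 1083

1083


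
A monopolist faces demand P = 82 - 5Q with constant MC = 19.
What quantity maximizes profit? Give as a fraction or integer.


TR = P*Q = (82 - 5Q)Q = 82Q - 5Q^2
MR = dTR/dQ = 82 - 10Q
Set MR = MC:
82 - 10Q = 19
63 = 10Q
Q* = 63/10 = 63/10

63/10


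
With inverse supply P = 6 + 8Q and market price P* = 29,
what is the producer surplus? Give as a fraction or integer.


Minimum supply price (at Q=0): P_min = 6
Quantity supplied at P* = 29:
Q* = (29 - 6)/8 = 23/8
PS = (1/2) * Q* * (P* - P_min)
PS = (1/2) * 23/8 * (29 - 6)
PS = (1/2) * 23/8 * 23 = 529/16

529/16


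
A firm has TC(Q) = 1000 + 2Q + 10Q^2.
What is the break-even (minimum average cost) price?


AC(Q) = 1000/Q + 2 + 10Q
To minimize: dAC/dQ = -1000/Q^2 + 10 = 0
Q^2 = 1000/10 = 100
Q* = 10
Min AC = 1000/10 + 2 + 10*10
Min AC = 100 + 2 + 100 = 202

202


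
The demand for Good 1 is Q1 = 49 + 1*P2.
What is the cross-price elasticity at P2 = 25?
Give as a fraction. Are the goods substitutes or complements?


dQ1/dP2 = 1
At P2 = 25: Q1 = 49 + 1*25 = 74
Exy = (dQ1/dP2)(P2/Q1) = 1 * 25 / 74 = 25/74
Since Exy > 0, the goods are substitutes.

25/74 (substitutes)


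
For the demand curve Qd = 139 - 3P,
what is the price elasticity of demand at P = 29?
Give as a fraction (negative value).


dQ/dP = -3
At P = 29: Q = 139 - 3*29 = 52
E = (dQ/dP)(P/Q) = (-3)(29/52) = -87/52

-87/52


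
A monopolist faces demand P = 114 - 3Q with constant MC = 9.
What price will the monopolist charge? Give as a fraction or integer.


MR = 114 - 6Q
Set MR = MC: 114 - 6Q = 9
Q* = 35/2
Substitute into demand:
P* = 114 - 3*35/2 = 123/2

123/2


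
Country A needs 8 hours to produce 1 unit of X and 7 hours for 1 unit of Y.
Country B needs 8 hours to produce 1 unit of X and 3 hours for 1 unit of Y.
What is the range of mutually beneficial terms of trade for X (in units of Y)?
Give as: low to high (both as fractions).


Opportunity cost of X for Country A = hours_X / hours_Y = 8/7 = 8/7 units of Y
Opportunity cost of X for Country B = hours_X / hours_Y = 8/3 = 8/3 units of Y
Terms of trade must be between the two opportunity costs.
Range: 8/7 to 8/3

8/7 to 8/3


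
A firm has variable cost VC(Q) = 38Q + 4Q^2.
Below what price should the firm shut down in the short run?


AVC(Q) = VC(Q)/Q = 38 + 4Q
AVC is increasing in Q, so minimum AVC is at Q -> 0+.
Min AVC = 38
The firm should shut down if P < 38.

38


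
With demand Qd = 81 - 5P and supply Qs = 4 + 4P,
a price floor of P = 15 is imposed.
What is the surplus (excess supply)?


At P = 15:
Qd = 81 - 5*15 = 6
Qs = 4 + 4*15 = 64
Surplus = Qs - Qd = 64 - 6 = 58

58


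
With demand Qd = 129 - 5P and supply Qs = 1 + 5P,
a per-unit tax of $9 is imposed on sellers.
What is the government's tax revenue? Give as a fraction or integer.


With tax on sellers, new supply: Qs' = 1 + 5(P - 9)
= 5P - 44
New equilibrium quantity:
Q_new = 85/2
Tax revenue = tax * Q_new = 9 * 85/2 = 765/2

765/2


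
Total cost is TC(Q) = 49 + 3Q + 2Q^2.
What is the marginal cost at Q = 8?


MC = dTC/dQ = 3 + 2*2*Q
At Q = 8:
MC = 3 + 4*8
MC = 3 + 32 = 35

35


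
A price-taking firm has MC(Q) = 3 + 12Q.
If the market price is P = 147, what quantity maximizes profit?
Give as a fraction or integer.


In perfect competition, profit is maximized where P = MC.
147 = 3 + 12Q
144 = 12Q
Q* = 144/12 = 12

12


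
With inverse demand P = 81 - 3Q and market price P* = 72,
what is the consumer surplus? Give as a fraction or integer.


Maximum willingness to pay (at Q=0): P_max = 81
Quantity demanded at P* = 72:
Q* = (81 - 72)/3 = 3
CS = (1/2) * Q* * (P_max - P*)
CS = (1/2) * 3 * (81 - 72)
CS = (1/2) * 3 * 9 = 27/2

27/2


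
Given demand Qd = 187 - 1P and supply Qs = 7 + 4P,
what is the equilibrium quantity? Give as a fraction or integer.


First find equilibrium price:
187 - 1P = 7 + 4P
P* = 180/5 = 36
Then substitute into demand:
Q* = 187 - 1 * 36 = 151

151


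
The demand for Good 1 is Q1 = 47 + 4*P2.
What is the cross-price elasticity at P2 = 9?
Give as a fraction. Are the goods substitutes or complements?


dQ1/dP2 = 4
At P2 = 9: Q1 = 47 + 4*9 = 83
Exy = (dQ1/dP2)(P2/Q1) = 4 * 9 / 83 = 36/83
Since Exy > 0, the goods are substitutes.

36/83 (substitutes)


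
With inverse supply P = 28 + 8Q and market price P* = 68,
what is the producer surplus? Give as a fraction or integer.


Minimum supply price (at Q=0): P_min = 28
Quantity supplied at P* = 68:
Q* = (68 - 28)/8 = 5
PS = (1/2) * Q* * (P* - P_min)
PS = (1/2) * 5 * (68 - 28)
PS = (1/2) * 5 * 40 = 100

100


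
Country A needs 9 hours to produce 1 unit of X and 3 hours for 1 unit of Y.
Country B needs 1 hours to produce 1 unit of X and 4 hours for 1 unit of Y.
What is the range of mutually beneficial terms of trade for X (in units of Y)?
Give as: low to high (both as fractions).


Opportunity cost of X for Country A = hours_X / hours_Y = 9/3 = 3 units of Y
Opportunity cost of X for Country B = hours_X / hours_Y = 1/4 = 1/4 units of Y
Terms of trade must be between the two opportunity costs.
Range: 1/4 to 3

1/4 to 3


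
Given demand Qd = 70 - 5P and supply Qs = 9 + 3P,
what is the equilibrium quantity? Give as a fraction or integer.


First find equilibrium price:
70 - 5P = 9 + 3P
P* = 61/8 = 61/8
Then substitute into demand:
Q* = 70 - 5 * 61/8 = 255/8

255/8


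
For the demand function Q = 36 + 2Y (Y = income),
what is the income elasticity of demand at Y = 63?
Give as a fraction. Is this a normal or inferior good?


dQ/dY = 2
At Y = 63: Q = 36 + 2*63 = 162
Ey = (dQ/dY)(Y/Q) = 2 * 63 / 162 = 7/9
Since Ey > 0, this is a normal good.

7/9 (normal good)


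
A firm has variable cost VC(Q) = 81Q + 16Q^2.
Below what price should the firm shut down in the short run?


AVC(Q) = VC(Q)/Q = 81 + 16Q
AVC is increasing in Q, so minimum AVC is at Q -> 0+.
Min AVC = 81
The firm should shut down if P < 81.

81


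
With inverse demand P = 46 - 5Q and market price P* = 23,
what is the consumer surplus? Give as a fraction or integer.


Maximum willingness to pay (at Q=0): P_max = 46
Quantity demanded at P* = 23:
Q* = (46 - 23)/5 = 23/5
CS = (1/2) * Q* * (P_max - P*)
CS = (1/2) * 23/5 * (46 - 23)
CS = (1/2) * 23/5 * 23 = 529/10

529/10


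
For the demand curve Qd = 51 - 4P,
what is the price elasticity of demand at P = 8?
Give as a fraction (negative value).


dQ/dP = -4
At P = 8: Q = 51 - 4*8 = 19
E = (dQ/dP)(P/Q) = (-4)(8/19) = -32/19

-32/19


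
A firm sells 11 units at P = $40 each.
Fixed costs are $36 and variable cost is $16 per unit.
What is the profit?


Total Revenue = P * Q = 40 * 11 = $440
Total Cost = FC + VC*Q = 36 + 16*11 = $212
Profit = TR - TC = 440 - 212 = $228

$228


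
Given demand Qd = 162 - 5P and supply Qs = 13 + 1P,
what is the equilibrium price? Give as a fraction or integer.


At equilibrium, Qd = Qs.
162 - 5P = 13 + 1P
162 - 13 = 5P + 1P
149 = 6P
P* = 149/6 = 149/6

149/6


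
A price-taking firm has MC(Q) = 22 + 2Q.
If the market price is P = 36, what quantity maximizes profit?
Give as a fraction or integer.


In perfect competition, profit is maximized where P = MC.
36 = 22 + 2Q
14 = 2Q
Q* = 14/2 = 7

7


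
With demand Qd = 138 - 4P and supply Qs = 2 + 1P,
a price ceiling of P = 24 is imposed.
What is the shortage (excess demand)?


At P = 24:
Qd = 138 - 4*24 = 42
Qs = 2 + 1*24 = 26
Shortage = Qd - Qs = 42 - 26 = 16

16


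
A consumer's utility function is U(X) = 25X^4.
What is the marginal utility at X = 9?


MU = dU/dX = 25*4*X^(4-1)
MU = 100*X^3
At X = 9:
MU = 100 * 9^3
MU = 100 * 729 = 72900

72900


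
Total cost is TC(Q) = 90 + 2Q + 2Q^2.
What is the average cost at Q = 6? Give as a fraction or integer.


TC(6) = 90 + 2*6 + 2*6^2
TC(6) = 90 + 12 + 72 = 174
AC = TC/Q = 174/6 = 29

29


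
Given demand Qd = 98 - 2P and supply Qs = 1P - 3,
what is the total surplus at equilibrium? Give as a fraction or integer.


Find equilibrium: 98 - 2P = 1P - 3
98 + 3 = 3P
P* = 101/3 = 101/3
Q* = 1*101/3 - 3 = 92/3
Inverse demand: P = 49 - Q/2, so P_max = 49
Inverse supply: P = 3 + Q/1, so P_min = 3
CS = (1/2) * 92/3 * (49 - 101/3) = 2116/9
PS = (1/2) * 92/3 * (101/3 - 3) = 4232/9
TS = CS + PS = 2116/9 + 4232/9 = 2116/3

2116/3


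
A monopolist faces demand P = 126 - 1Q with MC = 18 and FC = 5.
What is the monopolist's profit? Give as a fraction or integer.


MR = MC: 126 - 2Q = 18
Q* = 54
P* = 126 - 1*54 = 72
Profit = (P* - MC)*Q* - FC
= (72 - 18)*54 - 5
= 54*54 - 5
= 2916 - 5 = 2911

2911


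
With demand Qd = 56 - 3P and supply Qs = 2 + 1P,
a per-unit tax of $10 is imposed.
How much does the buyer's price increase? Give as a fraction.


With a per-unit tax, the buyer's price increase depends on relative slopes.
Supply slope: d = 1, Demand slope: b = 3
Buyer's price increase = d * tax / (b + d)
= 1 * 10 / (3 + 1)
= 10 / 4 = 5/2

5/2


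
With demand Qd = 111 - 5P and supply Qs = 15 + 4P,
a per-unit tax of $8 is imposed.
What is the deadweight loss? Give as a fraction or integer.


Pre-tax equilibrium quantity: Q* = 173/3
Post-tax equilibrium quantity: Q_tax = 359/9
Reduction in quantity: Q* - Q_tax = 160/9
DWL = (1/2) * tax * (Q* - Q_tax)
DWL = (1/2) * 8 * 160/9 = 640/9

640/9


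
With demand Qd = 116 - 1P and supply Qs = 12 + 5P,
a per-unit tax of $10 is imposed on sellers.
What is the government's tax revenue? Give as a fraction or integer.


With tax on sellers, new supply: Qs' = 12 + 5(P - 10)
= 5P - 38
New equilibrium quantity:
Q_new = 271/3
Tax revenue = tax * Q_new = 10 * 271/3 = 2710/3

2710/3


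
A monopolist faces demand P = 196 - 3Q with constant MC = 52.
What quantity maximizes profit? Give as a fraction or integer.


TR = P*Q = (196 - 3Q)Q = 196Q - 3Q^2
MR = dTR/dQ = 196 - 6Q
Set MR = MC:
196 - 6Q = 52
144 = 6Q
Q* = 144/6 = 24

24


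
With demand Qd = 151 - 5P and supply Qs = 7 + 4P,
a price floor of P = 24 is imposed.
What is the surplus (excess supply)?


At P = 24:
Qd = 151 - 5*24 = 31
Qs = 7 + 4*24 = 103
Surplus = Qs - Qd = 103 - 31 = 72

72


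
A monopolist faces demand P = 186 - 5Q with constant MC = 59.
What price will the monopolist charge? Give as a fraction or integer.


MR = 186 - 10Q
Set MR = MC: 186 - 10Q = 59
Q* = 127/10
Substitute into demand:
P* = 186 - 5*127/10 = 245/2

245/2


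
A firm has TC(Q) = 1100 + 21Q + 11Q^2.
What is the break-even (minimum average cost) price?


AC(Q) = 1100/Q + 21 + 11Q
To minimize: dAC/dQ = -1100/Q^2 + 11 = 0
Q^2 = 1100/11 = 100
Q* = 10
Min AC = 1100/10 + 21 + 11*10
Min AC = 110 + 21 + 110 = 241

241


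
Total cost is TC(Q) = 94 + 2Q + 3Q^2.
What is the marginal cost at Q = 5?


MC = dTC/dQ = 2 + 2*3*Q
At Q = 5:
MC = 2 + 6*5
MC = 2 + 30 = 32

32


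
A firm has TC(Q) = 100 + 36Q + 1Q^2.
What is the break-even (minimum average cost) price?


AC(Q) = 100/Q + 36 + 1Q
To minimize: dAC/dQ = -100/Q^2 + 1 = 0
Q^2 = 100/1 = 100
Q* = 10
Min AC = 100/10 + 36 + 1*10
Min AC = 10 + 36 + 10 = 56

56


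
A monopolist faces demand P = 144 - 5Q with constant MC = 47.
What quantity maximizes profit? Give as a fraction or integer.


TR = P*Q = (144 - 5Q)Q = 144Q - 5Q^2
MR = dTR/dQ = 144 - 10Q
Set MR = MC:
144 - 10Q = 47
97 = 10Q
Q* = 97/10 = 97/10

97/10


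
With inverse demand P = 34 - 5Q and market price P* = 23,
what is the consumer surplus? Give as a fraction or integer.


Maximum willingness to pay (at Q=0): P_max = 34
Quantity demanded at P* = 23:
Q* = (34 - 23)/5 = 11/5
CS = (1/2) * Q* * (P_max - P*)
CS = (1/2) * 11/5 * (34 - 23)
CS = (1/2) * 11/5 * 11 = 121/10

121/10


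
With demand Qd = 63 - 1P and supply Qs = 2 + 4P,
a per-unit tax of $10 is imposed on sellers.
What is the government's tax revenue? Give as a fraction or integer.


With tax on sellers, new supply: Qs' = 2 + 4(P - 10)
= 4P - 38
New equilibrium quantity:
Q_new = 214/5
Tax revenue = tax * Q_new = 10 * 214/5 = 428

428


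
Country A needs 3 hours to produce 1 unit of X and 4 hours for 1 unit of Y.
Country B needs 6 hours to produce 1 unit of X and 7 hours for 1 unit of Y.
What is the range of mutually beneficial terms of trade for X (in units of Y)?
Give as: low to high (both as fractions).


Opportunity cost of X for Country A = hours_X / hours_Y = 3/4 = 3/4 units of Y
Opportunity cost of X for Country B = hours_X / hours_Y = 6/7 = 6/7 units of Y
Terms of trade must be between the two opportunity costs.
Range: 3/4 to 6/7

3/4 to 6/7


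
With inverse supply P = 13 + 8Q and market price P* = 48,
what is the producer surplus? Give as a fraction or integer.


Minimum supply price (at Q=0): P_min = 13
Quantity supplied at P* = 48:
Q* = (48 - 13)/8 = 35/8
PS = (1/2) * Q* * (P* - P_min)
PS = (1/2) * 35/8 * (48 - 13)
PS = (1/2) * 35/8 * 35 = 1225/16

1225/16


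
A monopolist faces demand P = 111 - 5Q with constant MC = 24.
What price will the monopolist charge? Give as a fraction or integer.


MR = 111 - 10Q
Set MR = MC: 111 - 10Q = 24
Q* = 87/10
Substitute into demand:
P* = 111 - 5*87/10 = 135/2

135/2


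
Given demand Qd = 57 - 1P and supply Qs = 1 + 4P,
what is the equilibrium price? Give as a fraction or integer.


At equilibrium, Qd = Qs.
57 - 1P = 1 + 4P
57 - 1 = 1P + 4P
56 = 5P
P* = 56/5 = 56/5

56/5


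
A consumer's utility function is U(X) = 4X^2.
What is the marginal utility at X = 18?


MU = dU/dX = 4*2*X^(2-1)
MU = 8*X^1
At X = 18:
MU = 8 * 18^1
MU = 8 * 18 = 144

144


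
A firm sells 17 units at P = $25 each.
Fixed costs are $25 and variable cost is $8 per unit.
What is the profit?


Total Revenue = P * Q = 25 * 17 = $425
Total Cost = FC + VC*Q = 25 + 8*17 = $161
Profit = TR - TC = 425 - 161 = $264

$264


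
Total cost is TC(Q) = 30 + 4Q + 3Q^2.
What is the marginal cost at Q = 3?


MC = dTC/dQ = 4 + 2*3*Q
At Q = 3:
MC = 4 + 6*3
MC = 4 + 18 = 22

22


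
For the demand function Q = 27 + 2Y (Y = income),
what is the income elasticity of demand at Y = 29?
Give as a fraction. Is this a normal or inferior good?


dQ/dY = 2
At Y = 29: Q = 27 + 2*29 = 85
Ey = (dQ/dY)(Y/Q) = 2 * 29 / 85 = 58/85
Since Ey > 0, this is a normal good.

58/85 (normal good)


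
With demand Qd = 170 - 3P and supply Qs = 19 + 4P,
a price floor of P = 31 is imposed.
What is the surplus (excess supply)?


At P = 31:
Qd = 170 - 3*31 = 77
Qs = 19 + 4*31 = 143
Surplus = Qs - Qd = 143 - 77 = 66

66


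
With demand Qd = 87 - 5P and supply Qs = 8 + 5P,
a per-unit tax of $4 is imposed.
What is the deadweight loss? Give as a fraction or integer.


Pre-tax equilibrium quantity: Q* = 95/2
Post-tax equilibrium quantity: Q_tax = 75/2
Reduction in quantity: Q* - Q_tax = 10
DWL = (1/2) * tax * (Q* - Q_tax)
DWL = (1/2) * 4 * 10 = 20

20


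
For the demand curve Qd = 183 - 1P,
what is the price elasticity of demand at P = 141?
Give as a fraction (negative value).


dQ/dP = -1
At P = 141: Q = 183 - 1*141 = 42
E = (dQ/dP)(P/Q) = (-1)(141/42) = -47/14

-47/14


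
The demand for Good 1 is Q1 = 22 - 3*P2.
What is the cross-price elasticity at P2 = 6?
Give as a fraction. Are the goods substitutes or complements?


dQ1/dP2 = -3
At P2 = 6: Q1 = 22 - 3*6 = 4
Exy = (dQ1/dP2)(P2/Q1) = -3 * 6 / 4 = -9/2
Since Exy < 0, the goods are complements.

-9/2 (complements)


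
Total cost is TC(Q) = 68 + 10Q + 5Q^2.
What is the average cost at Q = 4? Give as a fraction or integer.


TC(4) = 68 + 10*4 + 5*4^2
TC(4) = 68 + 40 + 80 = 188
AC = TC/Q = 188/4 = 47

47


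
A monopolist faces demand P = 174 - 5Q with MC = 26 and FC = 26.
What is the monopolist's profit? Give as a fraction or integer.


MR = MC: 174 - 10Q = 26
Q* = 74/5
P* = 174 - 5*74/5 = 100
Profit = (P* - MC)*Q* - FC
= (100 - 26)*74/5 - 26
= 74*74/5 - 26
= 5476/5 - 26 = 5346/5

5346/5


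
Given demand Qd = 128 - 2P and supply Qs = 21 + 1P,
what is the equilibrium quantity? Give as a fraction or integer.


First find equilibrium price:
128 - 2P = 21 + 1P
P* = 107/3 = 107/3
Then substitute into demand:
Q* = 128 - 2 * 107/3 = 170/3

170/3


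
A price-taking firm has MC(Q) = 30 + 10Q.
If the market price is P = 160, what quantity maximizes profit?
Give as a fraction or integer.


In perfect competition, profit is maximized where P = MC.
160 = 30 + 10Q
130 = 10Q
Q* = 130/10 = 13

13


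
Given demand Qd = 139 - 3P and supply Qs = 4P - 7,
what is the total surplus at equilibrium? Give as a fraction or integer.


Find equilibrium: 139 - 3P = 4P - 7
139 + 7 = 7P
P* = 146/7 = 146/7
Q* = 4*146/7 - 7 = 535/7
Inverse demand: P = 139/3 - Q/3, so P_max = 139/3
Inverse supply: P = 7/4 + Q/4, so P_min = 7/4
CS = (1/2) * 535/7 * (139/3 - 146/7) = 286225/294
PS = (1/2) * 535/7 * (146/7 - 7/4) = 286225/392
TS = CS + PS = 286225/294 + 286225/392 = 286225/168

286225/168


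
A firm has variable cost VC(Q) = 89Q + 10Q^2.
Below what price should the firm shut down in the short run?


AVC(Q) = VC(Q)/Q = 89 + 10Q
AVC is increasing in Q, so minimum AVC is at Q -> 0+.
Min AVC = 89
The firm should shut down if P < 89.

89


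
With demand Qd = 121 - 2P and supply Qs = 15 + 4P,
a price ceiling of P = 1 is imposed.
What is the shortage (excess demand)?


At P = 1:
Qd = 121 - 2*1 = 119
Qs = 15 + 4*1 = 19
Shortage = Qd - Qs = 119 - 19 = 100

100


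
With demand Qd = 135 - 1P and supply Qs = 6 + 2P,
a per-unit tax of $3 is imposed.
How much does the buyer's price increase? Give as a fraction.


With a per-unit tax, the buyer's price increase depends on relative slopes.
Supply slope: d = 2, Demand slope: b = 1
Buyer's price increase = d * tax / (b + d)
= 2 * 3 / (1 + 2)
= 6 / 3 = 2

2


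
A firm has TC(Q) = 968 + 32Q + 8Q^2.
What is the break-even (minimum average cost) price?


AC(Q) = 968/Q + 32 + 8Q
To minimize: dAC/dQ = -968/Q^2 + 8 = 0
Q^2 = 968/8 = 121
Q* = 11
Min AC = 968/11 + 32 + 8*11
Min AC = 88 + 32 + 88 = 208

208


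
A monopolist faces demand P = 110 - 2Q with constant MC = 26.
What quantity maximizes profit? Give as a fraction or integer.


TR = P*Q = (110 - 2Q)Q = 110Q - 2Q^2
MR = dTR/dQ = 110 - 4Q
Set MR = MC:
110 - 4Q = 26
84 = 4Q
Q* = 84/4 = 21

21


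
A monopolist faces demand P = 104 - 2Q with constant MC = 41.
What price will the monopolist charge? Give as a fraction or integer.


MR = 104 - 4Q
Set MR = MC: 104 - 4Q = 41
Q* = 63/4
Substitute into demand:
P* = 104 - 2*63/4 = 145/2

145/2


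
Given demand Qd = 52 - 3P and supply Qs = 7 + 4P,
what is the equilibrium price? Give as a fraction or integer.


At equilibrium, Qd = Qs.
52 - 3P = 7 + 4P
52 - 7 = 3P + 4P
45 = 7P
P* = 45/7 = 45/7

45/7


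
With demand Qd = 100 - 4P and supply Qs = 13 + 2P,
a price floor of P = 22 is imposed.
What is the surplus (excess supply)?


At P = 22:
Qd = 100 - 4*22 = 12
Qs = 13 + 2*22 = 57
Surplus = Qs - Qd = 57 - 12 = 45

45


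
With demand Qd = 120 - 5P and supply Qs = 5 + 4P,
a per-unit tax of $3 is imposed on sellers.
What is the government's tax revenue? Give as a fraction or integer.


With tax on sellers, new supply: Qs' = 5 + 4(P - 3)
= 4P - 7
New equilibrium quantity:
Q_new = 445/9
Tax revenue = tax * Q_new = 3 * 445/9 = 445/3

445/3


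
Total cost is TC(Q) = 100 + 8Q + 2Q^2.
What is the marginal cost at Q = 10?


MC = dTC/dQ = 8 + 2*2*Q
At Q = 10:
MC = 8 + 4*10
MC = 8 + 40 = 48

48


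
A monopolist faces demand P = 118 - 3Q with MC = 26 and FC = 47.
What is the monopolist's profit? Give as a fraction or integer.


MR = MC: 118 - 6Q = 26
Q* = 46/3
P* = 118 - 3*46/3 = 72
Profit = (P* - MC)*Q* - FC
= (72 - 26)*46/3 - 47
= 46*46/3 - 47
= 2116/3 - 47 = 1975/3

1975/3


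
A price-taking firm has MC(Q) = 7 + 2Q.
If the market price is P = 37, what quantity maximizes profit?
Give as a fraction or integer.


In perfect competition, profit is maximized where P = MC.
37 = 7 + 2Q
30 = 2Q
Q* = 30/2 = 15

15


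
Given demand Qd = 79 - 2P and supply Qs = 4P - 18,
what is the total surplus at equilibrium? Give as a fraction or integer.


Find equilibrium: 79 - 2P = 4P - 18
79 + 18 = 6P
P* = 97/6 = 97/6
Q* = 4*97/6 - 18 = 140/3
Inverse demand: P = 79/2 - Q/2, so P_max = 79/2
Inverse supply: P = 9/2 + Q/4, so P_min = 9/2
CS = (1/2) * 140/3 * (79/2 - 97/6) = 4900/9
PS = (1/2) * 140/3 * (97/6 - 9/2) = 2450/9
TS = CS + PS = 4900/9 + 2450/9 = 2450/3

2450/3


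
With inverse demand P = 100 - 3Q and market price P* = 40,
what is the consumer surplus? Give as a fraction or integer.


Maximum willingness to pay (at Q=0): P_max = 100
Quantity demanded at P* = 40:
Q* = (100 - 40)/3 = 20
CS = (1/2) * Q* * (P_max - P*)
CS = (1/2) * 20 * (100 - 40)
CS = (1/2) * 20 * 60 = 600

600


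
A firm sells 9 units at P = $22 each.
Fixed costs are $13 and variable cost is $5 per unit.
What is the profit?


Total Revenue = P * Q = 22 * 9 = $198
Total Cost = FC + VC*Q = 13 + 5*9 = $58
Profit = TR - TC = 198 - 58 = $140

$140


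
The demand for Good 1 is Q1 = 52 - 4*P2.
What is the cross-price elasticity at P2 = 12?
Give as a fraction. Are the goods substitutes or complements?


dQ1/dP2 = -4
At P2 = 12: Q1 = 52 - 4*12 = 4
Exy = (dQ1/dP2)(P2/Q1) = -4 * 12 / 4 = -12
Since Exy < 0, the goods are complements.

-12 (complements)


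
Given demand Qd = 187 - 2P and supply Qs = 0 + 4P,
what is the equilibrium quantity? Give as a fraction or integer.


First find equilibrium price:
187 - 2P = 0 + 4P
P* = 187/6 = 187/6
Then substitute into demand:
Q* = 187 - 2 * 187/6 = 374/3

374/3


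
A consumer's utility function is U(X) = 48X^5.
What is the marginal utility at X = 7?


MU = dU/dX = 48*5*X^(5-1)
MU = 240*X^4
At X = 7:
MU = 240 * 7^4
MU = 240 * 2401 = 576240

576240


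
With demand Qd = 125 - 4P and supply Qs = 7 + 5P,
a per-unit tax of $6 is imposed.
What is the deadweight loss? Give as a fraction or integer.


Pre-tax equilibrium quantity: Q* = 653/9
Post-tax equilibrium quantity: Q_tax = 533/9
Reduction in quantity: Q* - Q_tax = 40/3
DWL = (1/2) * tax * (Q* - Q_tax)
DWL = (1/2) * 6 * 40/3 = 40

40


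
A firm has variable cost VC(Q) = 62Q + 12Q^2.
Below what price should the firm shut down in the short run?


AVC(Q) = VC(Q)/Q = 62 + 12Q
AVC is increasing in Q, so minimum AVC is at Q -> 0+.
Min AVC = 62
The firm should shut down if P < 62.

62


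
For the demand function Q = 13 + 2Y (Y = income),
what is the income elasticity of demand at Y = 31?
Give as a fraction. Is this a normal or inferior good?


dQ/dY = 2
At Y = 31: Q = 13 + 2*31 = 75
Ey = (dQ/dY)(Y/Q) = 2 * 31 / 75 = 62/75
Since Ey > 0, this is a normal good.

62/75 (normal good)


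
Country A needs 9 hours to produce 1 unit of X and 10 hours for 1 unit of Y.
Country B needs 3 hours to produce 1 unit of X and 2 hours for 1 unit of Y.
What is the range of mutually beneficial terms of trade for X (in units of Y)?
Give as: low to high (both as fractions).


Opportunity cost of X for Country A = hours_X / hours_Y = 9/10 = 9/10 units of Y
Opportunity cost of X for Country B = hours_X / hours_Y = 3/2 = 3/2 units of Y
Terms of trade must be between the two opportunity costs.
Range: 9/10 to 3/2

9/10 to 3/2


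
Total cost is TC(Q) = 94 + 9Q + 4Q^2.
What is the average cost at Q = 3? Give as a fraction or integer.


TC(3) = 94 + 9*3 + 4*3^2
TC(3) = 94 + 27 + 36 = 157
AC = TC/Q = 157/3 = 157/3

157/3


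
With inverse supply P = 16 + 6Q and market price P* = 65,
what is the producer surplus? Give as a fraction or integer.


Minimum supply price (at Q=0): P_min = 16
Quantity supplied at P* = 65:
Q* = (65 - 16)/6 = 49/6
PS = (1/2) * Q* * (P* - P_min)
PS = (1/2) * 49/6 * (65 - 16)
PS = (1/2) * 49/6 * 49 = 2401/12

2401/12


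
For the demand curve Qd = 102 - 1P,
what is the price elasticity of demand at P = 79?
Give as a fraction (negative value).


dQ/dP = -1
At P = 79: Q = 102 - 1*79 = 23
E = (dQ/dP)(P/Q) = (-1)(79/23) = -79/23

-79/23


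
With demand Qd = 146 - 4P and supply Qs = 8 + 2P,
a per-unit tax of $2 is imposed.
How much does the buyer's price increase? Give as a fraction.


With a per-unit tax, the buyer's price increase depends on relative slopes.
Supply slope: d = 2, Demand slope: b = 4
Buyer's price increase = d * tax / (b + d)
= 2 * 2 / (4 + 2)
= 4 / 6 = 2/3

2/3


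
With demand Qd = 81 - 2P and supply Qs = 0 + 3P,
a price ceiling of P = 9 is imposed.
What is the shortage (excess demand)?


At P = 9:
Qd = 81 - 2*9 = 63
Qs = 0 + 3*9 = 27
Shortage = Qd - Qs = 63 - 27 = 36

36


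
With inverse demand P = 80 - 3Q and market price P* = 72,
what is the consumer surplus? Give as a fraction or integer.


Maximum willingness to pay (at Q=0): P_max = 80
Quantity demanded at P* = 72:
Q* = (80 - 72)/3 = 8/3
CS = (1/2) * Q* * (P_max - P*)
CS = (1/2) * 8/3 * (80 - 72)
CS = (1/2) * 8/3 * 8 = 32/3

32/3


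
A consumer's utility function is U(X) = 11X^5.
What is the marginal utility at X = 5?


MU = dU/dX = 11*5*X^(5-1)
MU = 55*X^4
At X = 5:
MU = 55 * 5^4
MU = 55 * 625 = 34375

34375


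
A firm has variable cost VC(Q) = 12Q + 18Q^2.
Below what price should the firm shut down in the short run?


AVC(Q) = VC(Q)/Q = 12 + 18Q
AVC is increasing in Q, so minimum AVC is at Q -> 0+.
Min AVC = 12
The firm should shut down if P < 12.

12


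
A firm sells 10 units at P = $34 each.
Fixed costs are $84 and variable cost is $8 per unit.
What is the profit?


Total Revenue = P * Q = 34 * 10 = $340
Total Cost = FC + VC*Q = 84 + 8*10 = $164
Profit = TR - TC = 340 - 164 = $176

$176


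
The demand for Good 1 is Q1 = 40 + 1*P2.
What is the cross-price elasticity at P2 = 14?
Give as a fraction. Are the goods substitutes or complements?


dQ1/dP2 = 1
At P2 = 14: Q1 = 40 + 1*14 = 54
Exy = (dQ1/dP2)(P2/Q1) = 1 * 14 / 54 = 7/27
Since Exy > 0, the goods are substitutes.

7/27 (substitutes)


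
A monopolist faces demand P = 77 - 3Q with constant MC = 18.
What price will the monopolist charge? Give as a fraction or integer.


MR = 77 - 6Q
Set MR = MC: 77 - 6Q = 18
Q* = 59/6
Substitute into demand:
P* = 77 - 3*59/6 = 95/2

95/2


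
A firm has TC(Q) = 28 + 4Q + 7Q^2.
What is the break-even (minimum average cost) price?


AC(Q) = 28/Q + 4 + 7Q
To minimize: dAC/dQ = -28/Q^2 + 7 = 0
Q^2 = 28/7 = 4
Q* = 2
Min AC = 28/2 + 4 + 7*2
Min AC = 14 + 4 + 14 = 32

32


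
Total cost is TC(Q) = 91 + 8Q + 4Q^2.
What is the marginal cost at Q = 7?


MC = dTC/dQ = 8 + 2*4*Q
At Q = 7:
MC = 8 + 8*7
MC = 8 + 56 = 64

64


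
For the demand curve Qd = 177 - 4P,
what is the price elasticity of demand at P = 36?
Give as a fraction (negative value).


dQ/dP = -4
At P = 36: Q = 177 - 4*36 = 33
E = (dQ/dP)(P/Q) = (-4)(36/33) = -48/11

-48/11


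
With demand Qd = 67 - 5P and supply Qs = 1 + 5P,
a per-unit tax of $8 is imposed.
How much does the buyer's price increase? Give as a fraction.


With a per-unit tax, the buyer's price increase depends on relative slopes.
Supply slope: d = 5, Demand slope: b = 5
Buyer's price increase = d * tax / (b + d)
= 5 * 8 / (5 + 5)
= 40 / 10 = 4

4


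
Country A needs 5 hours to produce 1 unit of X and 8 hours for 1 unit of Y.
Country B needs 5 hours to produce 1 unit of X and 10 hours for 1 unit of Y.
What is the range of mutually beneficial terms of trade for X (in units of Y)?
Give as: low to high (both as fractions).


Opportunity cost of X for Country A = hours_X / hours_Y = 5/8 = 5/8 units of Y
Opportunity cost of X for Country B = hours_X / hours_Y = 5/10 = 1/2 units of Y
Terms of trade must be between the two opportunity costs.
Range: 1/2 to 5/8

1/2 to 5/8


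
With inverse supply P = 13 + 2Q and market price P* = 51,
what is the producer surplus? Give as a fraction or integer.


Minimum supply price (at Q=0): P_min = 13
Quantity supplied at P* = 51:
Q* = (51 - 13)/2 = 19
PS = (1/2) * Q* * (P* - P_min)
PS = (1/2) * 19 * (51 - 13)
PS = (1/2) * 19 * 38 = 361

361


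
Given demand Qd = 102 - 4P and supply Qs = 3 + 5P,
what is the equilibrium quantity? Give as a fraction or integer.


First find equilibrium price:
102 - 4P = 3 + 5P
P* = 99/9 = 11
Then substitute into demand:
Q* = 102 - 4 * 11 = 58

58


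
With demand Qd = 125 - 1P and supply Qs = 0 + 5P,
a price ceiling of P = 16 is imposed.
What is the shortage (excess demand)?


At P = 16:
Qd = 125 - 1*16 = 109
Qs = 0 + 5*16 = 80
Shortage = Qd - Qs = 109 - 80 = 29

29


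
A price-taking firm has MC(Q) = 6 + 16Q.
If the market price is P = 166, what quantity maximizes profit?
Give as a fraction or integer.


In perfect competition, profit is maximized where P = MC.
166 = 6 + 16Q
160 = 16Q
Q* = 160/16 = 10

10


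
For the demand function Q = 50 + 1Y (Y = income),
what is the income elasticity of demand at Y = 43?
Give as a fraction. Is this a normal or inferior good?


dQ/dY = 1
At Y = 43: Q = 50 + 1*43 = 93
Ey = (dQ/dY)(Y/Q) = 1 * 43 / 93 = 43/93
Since Ey > 0, this is a normal good.

43/93 (normal good)


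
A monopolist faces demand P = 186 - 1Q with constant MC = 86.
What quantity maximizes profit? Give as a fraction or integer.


TR = P*Q = (186 - 1Q)Q = 186Q - 1Q^2
MR = dTR/dQ = 186 - 2Q
Set MR = MC:
186 - 2Q = 86
100 = 2Q
Q* = 100/2 = 50

50


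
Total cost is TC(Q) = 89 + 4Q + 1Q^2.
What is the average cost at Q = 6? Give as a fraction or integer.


TC(6) = 89 + 4*6 + 1*6^2
TC(6) = 89 + 24 + 36 = 149
AC = TC/Q = 149/6 = 149/6

149/6


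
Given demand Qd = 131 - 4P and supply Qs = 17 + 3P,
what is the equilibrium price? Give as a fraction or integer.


At equilibrium, Qd = Qs.
131 - 4P = 17 + 3P
131 - 17 = 4P + 3P
114 = 7P
P* = 114/7 = 114/7

114/7


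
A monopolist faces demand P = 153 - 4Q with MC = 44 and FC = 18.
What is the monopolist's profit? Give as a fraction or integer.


MR = MC: 153 - 8Q = 44
Q* = 109/8
P* = 153 - 4*109/8 = 197/2
Profit = (P* - MC)*Q* - FC
= (197/2 - 44)*109/8 - 18
= 109/2*109/8 - 18
= 11881/16 - 18 = 11593/16

11593/16


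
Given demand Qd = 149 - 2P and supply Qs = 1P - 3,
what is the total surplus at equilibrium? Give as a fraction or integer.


Find equilibrium: 149 - 2P = 1P - 3
149 + 3 = 3P
P* = 152/3 = 152/3
Q* = 1*152/3 - 3 = 143/3
Inverse demand: P = 149/2 - Q/2, so P_max = 149/2
Inverse supply: P = 3 + Q/1, so P_min = 3
CS = (1/2) * 143/3 * (149/2 - 152/3) = 20449/36
PS = (1/2) * 143/3 * (152/3 - 3) = 20449/18
TS = CS + PS = 20449/36 + 20449/18 = 20449/12

20449/12


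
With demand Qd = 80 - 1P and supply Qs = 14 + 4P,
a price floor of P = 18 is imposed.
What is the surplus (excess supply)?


At P = 18:
Qd = 80 - 1*18 = 62
Qs = 14 + 4*18 = 86
Surplus = Qs - Qd = 86 - 62 = 24

24


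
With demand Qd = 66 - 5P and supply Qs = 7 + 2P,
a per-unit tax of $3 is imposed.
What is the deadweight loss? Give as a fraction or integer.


Pre-tax equilibrium quantity: Q* = 167/7
Post-tax equilibrium quantity: Q_tax = 137/7
Reduction in quantity: Q* - Q_tax = 30/7
DWL = (1/2) * tax * (Q* - Q_tax)
DWL = (1/2) * 3 * 30/7 = 45/7

45/7


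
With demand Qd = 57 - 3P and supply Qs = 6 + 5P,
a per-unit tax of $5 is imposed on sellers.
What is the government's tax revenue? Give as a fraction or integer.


With tax on sellers, new supply: Qs' = 6 + 5(P - 5)
= 5P - 19
New equilibrium quantity:
Q_new = 57/2
Tax revenue = tax * Q_new = 5 * 57/2 = 285/2

285/2
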